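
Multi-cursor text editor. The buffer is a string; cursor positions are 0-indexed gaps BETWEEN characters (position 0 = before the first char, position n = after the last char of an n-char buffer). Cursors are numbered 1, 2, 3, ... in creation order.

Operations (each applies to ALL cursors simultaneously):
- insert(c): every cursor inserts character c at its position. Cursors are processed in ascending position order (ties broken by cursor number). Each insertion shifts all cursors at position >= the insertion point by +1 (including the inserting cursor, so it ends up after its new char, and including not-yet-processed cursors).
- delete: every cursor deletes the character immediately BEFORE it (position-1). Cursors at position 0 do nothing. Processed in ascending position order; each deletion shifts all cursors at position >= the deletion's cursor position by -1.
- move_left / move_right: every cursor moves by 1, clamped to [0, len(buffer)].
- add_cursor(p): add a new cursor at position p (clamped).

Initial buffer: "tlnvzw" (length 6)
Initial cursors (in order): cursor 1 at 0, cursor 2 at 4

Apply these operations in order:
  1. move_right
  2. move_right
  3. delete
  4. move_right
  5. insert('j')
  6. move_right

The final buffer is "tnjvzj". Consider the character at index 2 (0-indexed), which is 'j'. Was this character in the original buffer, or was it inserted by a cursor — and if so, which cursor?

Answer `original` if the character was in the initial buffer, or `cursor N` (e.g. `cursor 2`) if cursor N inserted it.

Answer: cursor 1

Derivation:
After op 1 (move_right): buffer="tlnvzw" (len 6), cursors c1@1 c2@5, authorship ......
After op 2 (move_right): buffer="tlnvzw" (len 6), cursors c1@2 c2@6, authorship ......
After op 3 (delete): buffer="tnvz" (len 4), cursors c1@1 c2@4, authorship ....
After op 4 (move_right): buffer="tnvz" (len 4), cursors c1@2 c2@4, authorship ....
After op 5 (insert('j')): buffer="tnjvzj" (len 6), cursors c1@3 c2@6, authorship ..1..2
After op 6 (move_right): buffer="tnjvzj" (len 6), cursors c1@4 c2@6, authorship ..1..2
Authorship (.=original, N=cursor N): . . 1 . . 2
Index 2: author = 1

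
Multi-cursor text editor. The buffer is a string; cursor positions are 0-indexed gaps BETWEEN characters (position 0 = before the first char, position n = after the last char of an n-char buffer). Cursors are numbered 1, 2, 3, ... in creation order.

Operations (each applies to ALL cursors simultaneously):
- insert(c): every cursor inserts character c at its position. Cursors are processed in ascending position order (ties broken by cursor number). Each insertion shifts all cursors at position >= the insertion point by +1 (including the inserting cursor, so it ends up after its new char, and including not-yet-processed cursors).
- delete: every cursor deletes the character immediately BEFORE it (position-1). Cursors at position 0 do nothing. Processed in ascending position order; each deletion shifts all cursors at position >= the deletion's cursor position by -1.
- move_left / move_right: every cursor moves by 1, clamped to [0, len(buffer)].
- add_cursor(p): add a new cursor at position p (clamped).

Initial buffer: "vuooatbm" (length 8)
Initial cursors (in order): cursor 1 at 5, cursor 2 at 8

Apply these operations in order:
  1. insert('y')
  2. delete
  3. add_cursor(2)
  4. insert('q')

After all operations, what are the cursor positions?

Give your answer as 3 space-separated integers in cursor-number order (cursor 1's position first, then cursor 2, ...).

After op 1 (insert('y')): buffer="vuooaytbmy" (len 10), cursors c1@6 c2@10, authorship .....1...2
After op 2 (delete): buffer="vuooatbm" (len 8), cursors c1@5 c2@8, authorship ........
After op 3 (add_cursor(2)): buffer="vuooatbm" (len 8), cursors c3@2 c1@5 c2@8, authorship ........
After op 4 (insert('q')): buffer="vuqooaqtbmq" (len 11), cursors c3@3 c1@7 c2@11, authorship ..3...1...2

Answer: 7 11 3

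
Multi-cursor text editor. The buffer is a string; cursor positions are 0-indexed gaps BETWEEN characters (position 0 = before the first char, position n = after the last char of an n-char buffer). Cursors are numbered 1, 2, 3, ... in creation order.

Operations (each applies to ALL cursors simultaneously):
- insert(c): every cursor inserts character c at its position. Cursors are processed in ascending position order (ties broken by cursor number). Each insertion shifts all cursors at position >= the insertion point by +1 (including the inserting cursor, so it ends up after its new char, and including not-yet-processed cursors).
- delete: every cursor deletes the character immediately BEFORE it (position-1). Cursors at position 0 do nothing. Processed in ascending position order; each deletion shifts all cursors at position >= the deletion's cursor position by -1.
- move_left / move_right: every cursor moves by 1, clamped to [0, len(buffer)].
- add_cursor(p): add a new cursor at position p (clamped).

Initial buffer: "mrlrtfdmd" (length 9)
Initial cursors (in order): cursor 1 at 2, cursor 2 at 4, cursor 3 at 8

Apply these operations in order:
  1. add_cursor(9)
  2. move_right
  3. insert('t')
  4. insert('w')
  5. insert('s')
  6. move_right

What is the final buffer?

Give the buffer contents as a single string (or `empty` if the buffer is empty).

Answer: mrltwsrttwsfdmdttwwss

Derivation:
After op 1 (add_cursor(9)): buffer="mrlrtfdmd" (len 9), cursors c1@2 c2@4 c3@8 c4@9, authorship .........
After op 2 (move_right): buffer="mrlrtfdmd" (len 9), cursors c1@3 c2@5 c3@9 c4@9, authorship .........
After op 3 (insert('t')): buffer="mrltrttfdmdtt" (len 13), cursors c1@4 c2@7 c3@13 c4@13, authorship ...1..2....34
After op 4 (insert('w')): buffer="mrltwrttwfdmdttww" (len 17), cursors c1@5 c2@9 c3@17 c4@17, authorship ...11..22....3434
After op 5 (insert('s')): buffer="mrltwsrttwsfdmdttwwss" (len 21), cursors c1@6 c2@11 c3@21 c4@21, authorship ...111..222....343434
After op 6 (move_right): buffer="mrltwsrttwsfdmdttwwss" (len 21), cursors c1@7 c2@12 c3@21 c4@21, authorship ...111..222....343434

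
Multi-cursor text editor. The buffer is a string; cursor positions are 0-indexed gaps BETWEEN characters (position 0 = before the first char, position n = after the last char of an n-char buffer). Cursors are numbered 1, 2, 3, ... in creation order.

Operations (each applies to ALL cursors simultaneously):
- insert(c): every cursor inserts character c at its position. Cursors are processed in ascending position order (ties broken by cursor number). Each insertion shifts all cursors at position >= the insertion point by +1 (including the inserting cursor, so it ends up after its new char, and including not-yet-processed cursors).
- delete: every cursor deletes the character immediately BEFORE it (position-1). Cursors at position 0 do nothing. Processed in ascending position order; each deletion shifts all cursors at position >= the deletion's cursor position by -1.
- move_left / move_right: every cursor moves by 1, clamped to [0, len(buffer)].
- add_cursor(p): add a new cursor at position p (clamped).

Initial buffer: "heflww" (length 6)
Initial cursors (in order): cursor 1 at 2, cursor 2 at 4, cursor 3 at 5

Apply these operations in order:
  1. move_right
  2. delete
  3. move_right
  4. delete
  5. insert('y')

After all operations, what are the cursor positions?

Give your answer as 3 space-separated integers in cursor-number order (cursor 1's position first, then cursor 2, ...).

Answer: 3 3 3

Derivation:
After op 1 (move_right): buffer="heflww" (len 6), cursors c1@3 c2@5 c3@6, authorship ......
After op 2 (delete): buffer="hel" (len 3), cursors c1@2 c2@3 c3@3, authorship ...
After op 3 (move_right): buffer="hel" (len 3), cursors c1@3 c2@3 c3@3, authorship ...
After op 4 (delete): buffer="" (len 0), cursors c1@0 c2@0 c3@0, authorship 
After op 5 (insert('y')): buffer="yyy" (len 3), cursors c1@3 c2@3 c3@3, authorship 123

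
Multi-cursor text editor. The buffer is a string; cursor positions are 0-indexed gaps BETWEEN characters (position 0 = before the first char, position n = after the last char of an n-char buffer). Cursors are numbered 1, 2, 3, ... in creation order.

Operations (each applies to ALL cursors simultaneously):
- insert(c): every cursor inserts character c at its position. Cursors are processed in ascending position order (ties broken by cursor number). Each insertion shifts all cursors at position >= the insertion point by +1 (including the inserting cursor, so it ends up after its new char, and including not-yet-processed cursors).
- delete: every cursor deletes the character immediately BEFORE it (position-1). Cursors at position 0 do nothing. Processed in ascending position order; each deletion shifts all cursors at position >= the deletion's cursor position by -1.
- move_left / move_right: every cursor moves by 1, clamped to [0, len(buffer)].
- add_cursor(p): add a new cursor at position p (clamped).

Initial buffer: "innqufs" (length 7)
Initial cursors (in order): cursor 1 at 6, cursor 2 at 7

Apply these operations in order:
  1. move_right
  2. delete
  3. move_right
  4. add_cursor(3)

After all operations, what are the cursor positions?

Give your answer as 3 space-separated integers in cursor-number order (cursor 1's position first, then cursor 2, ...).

After op 1 (move_right): buffer="innqufs" (len 7), cursors c1@7 c2@7, authorship .......
After op 2 (delete): buffer="innqu" (len 5), cursors c1@5 c2@5, authorship .....
After op 3 (move_right): buffer="innqu" (len 5), cursors c1@5 c2@5, authorship .....
After op 4 (add_cursor(3)): buffer="innqu" (len 5), cursors c3@3 c1@5 c2@5, authorship .....

Answer: 5 5 3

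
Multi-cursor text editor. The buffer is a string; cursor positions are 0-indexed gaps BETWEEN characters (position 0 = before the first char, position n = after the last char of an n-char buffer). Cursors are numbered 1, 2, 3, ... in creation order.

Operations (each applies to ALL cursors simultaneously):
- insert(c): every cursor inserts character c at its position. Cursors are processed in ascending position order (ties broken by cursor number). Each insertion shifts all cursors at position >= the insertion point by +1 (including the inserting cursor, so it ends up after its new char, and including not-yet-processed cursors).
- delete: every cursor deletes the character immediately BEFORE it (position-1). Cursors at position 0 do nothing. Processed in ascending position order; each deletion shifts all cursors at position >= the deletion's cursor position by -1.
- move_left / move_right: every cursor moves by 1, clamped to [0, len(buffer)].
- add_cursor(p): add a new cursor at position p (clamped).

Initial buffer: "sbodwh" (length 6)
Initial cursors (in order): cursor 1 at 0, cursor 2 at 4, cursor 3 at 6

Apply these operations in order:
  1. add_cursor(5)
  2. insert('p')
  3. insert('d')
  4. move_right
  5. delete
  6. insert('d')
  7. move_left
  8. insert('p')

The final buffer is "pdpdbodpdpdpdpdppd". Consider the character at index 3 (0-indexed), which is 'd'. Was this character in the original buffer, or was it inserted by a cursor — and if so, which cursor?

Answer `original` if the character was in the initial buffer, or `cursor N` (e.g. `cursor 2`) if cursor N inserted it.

Answer: cursor 1

Derivation:
After op 1 (add_cursor(5)): buffer="sbodwh" (len 6), cursors c1@0 c2@4 c4@5 c3@6, authorship ......
After op 2 (insert('p')): buffer="psbodpwphp" (len 10), cursors c1@1 c2@6 c4@8 c3@10, authorship 1....2.4.3
After op 3 (insert('d')): buffer="pdsbodpdwpdhpd" (len 14), cursors c1@2 c2@8 c4@11 c3@14, authorship 11....22.44.33
After op 4 (move_right): buffer="pdsbodpdwpdhpd" (len 14), cursors c1@3 c2@9 c4@12 c3@14, authorship 11....22.44.33
After op 5 (delete): buffer="pdbodpdpdp" (len 10), cursors c1@2 c2@7 c4@9 c3@10, authorship 11...22443
After op 6 (insert('d')): buffer="pddbodpddpddpd" (len 14), cursors c1@3 c2@9 c4@12 c3@14, authorship 111...22244433
After op 7 (move_left): buffer="pddbodpddpddpd" (len 14), cursors c1@2 c2@8 c4@11 c3@13, authorship 111...22244433
After op 8 (insert('p')): buffer="pdpdbodpdpdpdpdppd" (len 18), cursors c1@3 c2@10 c4@14 c3@17, authorship 1111...22224444333
Authorship (.=original, N=cursor N): 1 1 1 1 . . . 2 2 2 2 4 4 4 4 3 3 3
Index 3: author = 1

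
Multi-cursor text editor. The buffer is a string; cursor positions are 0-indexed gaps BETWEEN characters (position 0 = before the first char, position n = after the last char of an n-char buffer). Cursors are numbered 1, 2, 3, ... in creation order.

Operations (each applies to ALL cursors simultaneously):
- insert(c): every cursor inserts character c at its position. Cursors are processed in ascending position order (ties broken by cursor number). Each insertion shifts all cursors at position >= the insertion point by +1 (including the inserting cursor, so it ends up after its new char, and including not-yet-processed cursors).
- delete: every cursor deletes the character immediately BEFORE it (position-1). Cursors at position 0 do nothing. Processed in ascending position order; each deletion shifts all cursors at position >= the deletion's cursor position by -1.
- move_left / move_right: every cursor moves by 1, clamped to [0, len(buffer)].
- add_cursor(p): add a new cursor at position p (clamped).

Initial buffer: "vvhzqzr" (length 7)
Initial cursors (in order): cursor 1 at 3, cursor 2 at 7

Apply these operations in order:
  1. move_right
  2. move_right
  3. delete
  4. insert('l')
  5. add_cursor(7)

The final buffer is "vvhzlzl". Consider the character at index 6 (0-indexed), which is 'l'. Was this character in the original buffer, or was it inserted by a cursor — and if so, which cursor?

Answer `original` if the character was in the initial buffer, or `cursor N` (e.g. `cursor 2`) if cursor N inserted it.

After op 1 (move_right): buffer="vvhzqzr" (len 7), cursors c1@4 c2@7, authorship .......
After op 2 (move_right): buffer="vvhzqzr" (len 7), cursors c1@5 c2@7, authorship .......
After op 3 (delete): buffer="vvhzz" (len 5), cursors c1@4 c2@5, authorship .....
After op 4 (insert('l')): buffer="vvhzlzl" (len 7), cursors c1@5 c2@7, authorship ....1.2
After op 5 (add_cursor(7)): buffer="vvhzlzl" (len 7), cursors c1@5 c2@7 c3@7, authorship ....1.2
Authorship (.=original, N=cursor N): . . . . 1 . 2
Index 6: author = 2

Answer: cursor 2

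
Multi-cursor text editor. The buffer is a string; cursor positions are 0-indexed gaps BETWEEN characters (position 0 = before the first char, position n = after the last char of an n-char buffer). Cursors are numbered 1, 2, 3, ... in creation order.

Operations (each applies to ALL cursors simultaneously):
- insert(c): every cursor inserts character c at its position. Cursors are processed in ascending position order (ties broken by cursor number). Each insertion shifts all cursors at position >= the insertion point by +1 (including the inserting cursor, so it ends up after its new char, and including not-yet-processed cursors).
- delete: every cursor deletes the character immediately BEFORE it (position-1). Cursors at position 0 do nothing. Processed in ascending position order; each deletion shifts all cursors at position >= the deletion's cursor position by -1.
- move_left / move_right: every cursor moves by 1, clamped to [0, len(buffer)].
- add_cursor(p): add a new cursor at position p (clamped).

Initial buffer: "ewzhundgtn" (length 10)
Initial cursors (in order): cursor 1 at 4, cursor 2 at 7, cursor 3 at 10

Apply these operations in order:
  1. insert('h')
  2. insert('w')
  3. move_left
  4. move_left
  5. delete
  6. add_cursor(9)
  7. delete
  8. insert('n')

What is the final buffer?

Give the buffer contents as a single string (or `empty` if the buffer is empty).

Answer: ewnhwunhngnhw

Derivation:
After op 1 (insert('h')): buffer="ewzhhundhgtnh" (len 13), cursors c1@5 c2@9 c3@13, authorship ....1...2...3
After op 2 (insert('w')): buffer="ewzhhwundhwgtnhw" (len 16), cursors c1@6 c2@11 c3@16, authorship ....11...22...33
After op 3 (move_left): buffer="ewzhhwundhwgtnhw" (len 16), cursors c1@5 c2@10 c3@15, authorship ....11...22...33
After op 4 (move_left): buffer="ewzhhwundhwgtnhw" (len 16), cursors c1@4 c2@9 c3@14, authorship ....11...22...33
After op 5 (delete): buffer="ewzhwunhwgthw" (len 13), cursors c1@3 c2@7 c3@11, authorship ...11..22..33
After op 6 (add_cursor(9)): buffer="ewzhwunhwgthw" (len 13), cursors c1@3 c2@7 c4@9 c3@11, authorship ...11..22..33
After op 7 (delete): buffer="ewhwuhghw" (len 9), cursors c1@2 c2@5 c4@6 c3@7, authorship ..11.2.33
After op 8 (insert('n')): buffer="ewnhwunhngnhw" (len 13), cursors c1@3 c2@7 c4@9 c3@11, authorship ..111.224.333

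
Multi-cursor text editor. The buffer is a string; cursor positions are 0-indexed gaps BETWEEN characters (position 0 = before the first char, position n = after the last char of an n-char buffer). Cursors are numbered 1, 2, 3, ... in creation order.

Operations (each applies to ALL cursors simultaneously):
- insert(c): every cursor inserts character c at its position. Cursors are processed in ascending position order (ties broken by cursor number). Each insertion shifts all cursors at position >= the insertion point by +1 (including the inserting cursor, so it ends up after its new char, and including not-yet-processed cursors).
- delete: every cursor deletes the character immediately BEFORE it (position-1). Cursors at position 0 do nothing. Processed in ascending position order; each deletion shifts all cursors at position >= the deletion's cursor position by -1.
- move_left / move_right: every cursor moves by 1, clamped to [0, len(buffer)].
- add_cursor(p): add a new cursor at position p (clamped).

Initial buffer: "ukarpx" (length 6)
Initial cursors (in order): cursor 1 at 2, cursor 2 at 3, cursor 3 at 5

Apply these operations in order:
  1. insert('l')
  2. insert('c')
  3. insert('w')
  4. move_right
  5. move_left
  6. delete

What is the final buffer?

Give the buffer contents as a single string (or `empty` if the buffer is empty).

After op 1 (insert('l')): buffer="uklalrplx" (len 9), cursors c1@3 c2@5 c3@8, authorship ..1.2..3.
After op 2 (insert('c')): buffer="uklcalcrplcx" (len 12), cursors c1@4 c2@7 c3@11, authorship ..11.22..33.
After op 3 (insert('w')): buffer="uklcwalcwrplcwx" (len 15), cursors c1@5 c2@9 c3@14, authorship ..111.222..333.
After op 4 (move_right): buffer="uklcwalcwrplcwx" (len 15), cursors c1@6 c2@10 c3@15, authorship ..111.222..333.
After op 5 (move_left): buffer="uklcwalcwrplcwx" (len 15), cursors c1@5 c2@9 c3@14, authorship ..111.222..333.
After op 6 (delete): buffer="uklcalcrplcx" (len 12), cursors c1@4 c2@7 c3@11, authorship ..11.22..33.

Answer: uklcalcrplcx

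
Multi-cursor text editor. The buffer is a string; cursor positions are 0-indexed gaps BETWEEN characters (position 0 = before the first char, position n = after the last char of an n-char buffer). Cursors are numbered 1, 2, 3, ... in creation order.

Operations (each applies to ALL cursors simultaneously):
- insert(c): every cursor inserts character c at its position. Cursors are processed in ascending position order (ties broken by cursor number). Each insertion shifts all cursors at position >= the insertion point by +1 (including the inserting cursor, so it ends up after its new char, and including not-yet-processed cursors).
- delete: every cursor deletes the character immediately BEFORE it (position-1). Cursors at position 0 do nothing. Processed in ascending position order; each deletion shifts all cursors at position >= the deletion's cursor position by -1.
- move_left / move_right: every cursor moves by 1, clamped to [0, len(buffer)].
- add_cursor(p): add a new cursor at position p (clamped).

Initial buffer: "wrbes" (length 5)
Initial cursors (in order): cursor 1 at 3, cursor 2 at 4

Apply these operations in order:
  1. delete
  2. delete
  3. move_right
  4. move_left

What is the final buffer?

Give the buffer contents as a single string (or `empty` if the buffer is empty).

Answer: s

Derivation:
After op 1 (delete): buffer="wrs" (len 3), cursors c1@2 c2@2, authorship ...
After op 2 (delete): buffer="s" (len 1), cursors c1@0 c2@0, authorship .
After op 3 (move_right): buffer="s" (len 1), cursors c1@1 c2@1, authorship .
After op 4 (move_left): buffer="s" (len 1), cursors c1@0 c2@0, authorship .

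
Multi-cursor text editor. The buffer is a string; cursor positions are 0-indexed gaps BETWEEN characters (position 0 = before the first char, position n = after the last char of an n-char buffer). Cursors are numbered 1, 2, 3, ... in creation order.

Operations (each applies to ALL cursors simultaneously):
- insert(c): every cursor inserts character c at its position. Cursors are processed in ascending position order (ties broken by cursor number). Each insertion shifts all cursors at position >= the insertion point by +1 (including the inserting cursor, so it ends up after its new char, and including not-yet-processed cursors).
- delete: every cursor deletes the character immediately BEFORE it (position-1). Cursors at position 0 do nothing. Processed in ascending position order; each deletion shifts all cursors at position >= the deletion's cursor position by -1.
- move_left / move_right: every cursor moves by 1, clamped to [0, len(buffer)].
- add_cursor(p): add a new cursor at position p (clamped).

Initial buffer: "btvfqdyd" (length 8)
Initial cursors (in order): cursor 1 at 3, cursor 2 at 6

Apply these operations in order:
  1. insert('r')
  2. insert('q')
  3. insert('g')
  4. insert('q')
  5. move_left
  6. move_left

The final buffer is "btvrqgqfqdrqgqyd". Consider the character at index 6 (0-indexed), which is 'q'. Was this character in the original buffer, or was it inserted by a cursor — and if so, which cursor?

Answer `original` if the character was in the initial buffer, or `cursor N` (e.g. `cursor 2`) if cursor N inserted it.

After op 1 (insert('r')): buffer="btvrfqdryd" (len 10), cursors c1@4 c2@8, authorship ...1...2..
After op 2 (insert('q')): buffer="btvrqfqdrqyd" (len 12), cursors c1@5 c2@10, authorship ...11...22..
After op 3 (insert('g')): buffer="btvrqgfqdrqgyd" (len 14), cursors c1@6 c2@12, authorship ...111...222..
After op 4 (insert('q')): buffer="btvrqgqfqdrqgqyd" (len 16), cursors c1@7 c2@14, authorship ...1111...2222..
After op 5 (move_left): buffer="btvrqgqfqdrqgqyd" (len 16), cursors c1@6 c2@13, authorship ...1111...2222..
After op 6 (move_left): buffer="btvrqgqfqdrqgqyd" (len 16), cursors c1@5 c2@12, authorship ...1111...2222..
Authorship (.=original, N=cursor N): . . . 1 1 1 1 . . . 2 2 2 2 . .
Index 6: author = 1

Answer: cursor 1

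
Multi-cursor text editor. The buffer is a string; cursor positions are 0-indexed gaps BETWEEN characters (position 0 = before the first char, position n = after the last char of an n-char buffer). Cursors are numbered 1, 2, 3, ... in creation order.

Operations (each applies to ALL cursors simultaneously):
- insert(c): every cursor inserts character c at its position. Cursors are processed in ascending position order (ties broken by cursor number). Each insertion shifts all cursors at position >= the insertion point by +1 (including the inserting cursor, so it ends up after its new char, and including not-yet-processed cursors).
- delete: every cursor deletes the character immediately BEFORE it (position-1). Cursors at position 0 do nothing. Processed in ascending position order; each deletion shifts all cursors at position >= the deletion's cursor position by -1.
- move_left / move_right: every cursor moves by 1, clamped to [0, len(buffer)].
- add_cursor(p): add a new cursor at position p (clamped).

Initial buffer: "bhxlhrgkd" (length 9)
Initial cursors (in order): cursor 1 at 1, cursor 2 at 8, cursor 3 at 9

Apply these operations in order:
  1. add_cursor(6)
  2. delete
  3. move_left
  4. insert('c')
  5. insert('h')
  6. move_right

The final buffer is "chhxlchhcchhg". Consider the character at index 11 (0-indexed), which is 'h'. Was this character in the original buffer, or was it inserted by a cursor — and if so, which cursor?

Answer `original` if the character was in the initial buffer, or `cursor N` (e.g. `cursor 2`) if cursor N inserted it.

Answer: cursor 3

Derivation:
After op 1 (add_cursor(6)): buffer="bhxlhrgkd" (len 9), cursors c1@1 c4@6 c2@8 c3@9, authorship .........
After op 2 (delete): buffer="hxlhg" (len 5), cursors c1@0 c4@4 c2@5 c3@5, authorship .....
After op 3 (move_left): buffer="hxlhg" (len 5), cursors c1@0 c4@3 c2@4 c3@4, authorship .....
After op 4 (insert('c')): buffer="chxlchccg" (len 9), cursors c1@1 c4@5 c2@8 c3@8, authorship 1...4.23.
After op 5 (insert('h')): buffer="chhxlchhcchhg" (len 13), cursors c1@2 c4@7 c2@12 c3@12, authorship 11...44.2323.
After op 6 (move_right): buffer="chhxlchhcchhg" (len 13), cursors c1@3 c4@8 c2@13 c3@13, authorship 11...44.2323.
Authorship (.=original, N=cursor N): 1 1 . . . 4 4 . 2 3 2 3 .
Index 11: author = 3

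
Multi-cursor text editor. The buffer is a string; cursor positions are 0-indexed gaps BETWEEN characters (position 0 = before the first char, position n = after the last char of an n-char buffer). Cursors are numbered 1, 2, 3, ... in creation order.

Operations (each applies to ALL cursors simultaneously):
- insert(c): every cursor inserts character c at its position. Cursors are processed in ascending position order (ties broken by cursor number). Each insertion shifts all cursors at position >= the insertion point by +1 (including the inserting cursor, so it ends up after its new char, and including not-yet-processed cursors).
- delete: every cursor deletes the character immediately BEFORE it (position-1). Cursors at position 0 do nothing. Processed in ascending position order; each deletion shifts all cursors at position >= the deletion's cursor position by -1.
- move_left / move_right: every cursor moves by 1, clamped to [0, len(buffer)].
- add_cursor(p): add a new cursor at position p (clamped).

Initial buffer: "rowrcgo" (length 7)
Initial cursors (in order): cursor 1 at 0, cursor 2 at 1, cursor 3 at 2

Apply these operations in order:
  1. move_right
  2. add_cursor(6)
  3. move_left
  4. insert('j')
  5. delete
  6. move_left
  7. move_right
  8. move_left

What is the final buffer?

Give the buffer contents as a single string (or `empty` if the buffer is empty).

Answer: rowrcgo

Derivation:
After op 1 (move_right): buffer="rowrcgo" (len 7), cursors c1@1 c2@2 c3@3, authorship .......
After op 2 (add_cursor(6)): buffer="rowrcgo" (len 7), cursors c1@1 c2@2 c3@3 c4@6, authorship .......
After op 3 (move_left): buffer="rowrcgo" (len 7), cursors c1@0 c2@1 c3@2 c4@5, authorship .......
After op 4 (insert('j')): buffer="jrjojwrcjgo" (len 11), cursors c1@1 c2@3 c3@5 c4@9, authorship 1.2.3...4..
After op 5 (delete): buffer="rowrcgo" (len 7), cursors c1@0 c2@1 c3@2 c4@5, authorship .......
After op 6 (move_left): buffer="rowrcgo" (len 7), cursors c1@0 c2@0 c3@1 c4@4, authorship .......
After op 7 (move_right): buffer="rowrcgo" (len 7), cursors c1@1 c2@1 c3@2 c4@5, authorship .......
After op 8 (move_left): buffer="rowrcgo" (len 7), cursors c1@0 c2@0 c3@1 c4@4, authorship .......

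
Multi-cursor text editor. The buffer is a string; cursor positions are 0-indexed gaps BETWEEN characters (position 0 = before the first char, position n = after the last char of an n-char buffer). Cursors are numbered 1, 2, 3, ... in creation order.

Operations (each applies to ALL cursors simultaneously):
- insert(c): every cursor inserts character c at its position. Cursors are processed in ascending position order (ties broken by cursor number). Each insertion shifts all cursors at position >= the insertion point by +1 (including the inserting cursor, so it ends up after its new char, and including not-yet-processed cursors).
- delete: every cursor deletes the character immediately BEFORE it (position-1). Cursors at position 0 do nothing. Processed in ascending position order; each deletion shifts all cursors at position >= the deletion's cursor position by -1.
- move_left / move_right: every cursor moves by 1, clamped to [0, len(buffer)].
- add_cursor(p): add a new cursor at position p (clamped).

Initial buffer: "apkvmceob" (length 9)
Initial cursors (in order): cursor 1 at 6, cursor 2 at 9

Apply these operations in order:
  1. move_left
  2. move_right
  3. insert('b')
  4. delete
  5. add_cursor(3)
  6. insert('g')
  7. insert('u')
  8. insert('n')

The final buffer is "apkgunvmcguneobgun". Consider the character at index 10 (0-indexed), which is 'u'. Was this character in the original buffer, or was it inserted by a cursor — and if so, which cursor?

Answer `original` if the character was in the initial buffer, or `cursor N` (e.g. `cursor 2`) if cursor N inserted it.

After op 1 (move_left): buffer="apkvmceob" (len 9), cursors c1@5 c2@8, authorship .........
After op 2 (move_right): buffer="apkvmceob" (len 9), cursors c1@6 c2@9, authorship .........
After op 3 (insert('b')): buffer="apkvmcbeobb" (len 11), cursors c1@7 c2@11, authorship ......1...2
After op 4 (delete): buffer="apkvmceob" (len 9), cursors c1@6 c2@9, authorship .........
After op 5 (add_cursor(3)): buffer="apkvmceob" (len 9), cursors c3@3 c1@6 c2@9, authorship .........
After op 6 (insert('g')): buffer="apkgvmcgeobg" (len 12), cursors c3@4 c1@8 c2@12, authorship ...3...1...2
After op 7 (insert('u')): buffer="apkguvmcgueobgu" (len 15), cursors c3@5 c1@10 c2@15, authorship ...33...11...22
After op 8 (insert('n')): buffer="apkgunvmcguneobgun" (len 18), cursors c3@6 c1@12 c2@18, authorship ...333...111...222
Authorship (.=original, N=cursor N): . . . 3 3 3 . . . 1 1 1 . . . 2 2 2
Index 10: author = 1

Answer: cursor 1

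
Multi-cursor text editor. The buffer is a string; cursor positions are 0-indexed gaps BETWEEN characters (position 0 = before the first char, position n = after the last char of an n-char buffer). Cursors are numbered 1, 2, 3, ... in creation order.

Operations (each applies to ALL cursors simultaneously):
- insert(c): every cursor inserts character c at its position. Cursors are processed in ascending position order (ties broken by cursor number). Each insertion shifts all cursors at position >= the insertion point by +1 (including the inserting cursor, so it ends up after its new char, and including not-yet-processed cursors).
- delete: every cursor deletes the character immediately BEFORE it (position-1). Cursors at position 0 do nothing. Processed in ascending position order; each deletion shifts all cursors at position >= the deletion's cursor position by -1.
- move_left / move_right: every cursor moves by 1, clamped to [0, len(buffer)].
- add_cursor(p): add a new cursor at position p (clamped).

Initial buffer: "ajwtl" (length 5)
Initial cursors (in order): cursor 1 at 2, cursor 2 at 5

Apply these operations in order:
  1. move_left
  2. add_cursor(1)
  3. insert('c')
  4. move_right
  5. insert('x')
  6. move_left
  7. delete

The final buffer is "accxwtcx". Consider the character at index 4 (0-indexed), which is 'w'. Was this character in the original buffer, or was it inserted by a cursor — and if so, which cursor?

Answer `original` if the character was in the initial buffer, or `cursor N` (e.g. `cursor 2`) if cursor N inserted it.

After op 1 (move_left): buffer="ajwtl" (len 5), cursors c1@1 c2@4, authorship .....
After op 2 (add_cursor(1)): buffer="ajwtl" (len 5), cursors c1@1 c3@1 c2@4, authorship .....
After op 3 (insert('c')): buffer="accjwtcl" (len 8), cursors c1@3 c3@3 c2@7, authorship .13...2.
After op 4 (move_right): buffer="accjwtcl" (len 8), cursors c1@4 c3@4 c2@8, authorship .13...2.
After op 5 (insert('x')): buffer="accjxxwtclx" (len 11), cursors c1@6 c3@6 c2@11, authorship .13.13..2.2
After op 6 (move_left): buffer="accjxxwtclx" (len 11), cursors c1@5 c3@5 c2@10, authorship .13.13..2.2
After op 7 (delete): buffer="accxwtcx" (len 8), cursors c1@3 c3@3 c2@7, authorship .133..22
Authorship (.=original, N=cursor N): . 1 3 3 . . 2 2
Index 4: author = original

Answer: original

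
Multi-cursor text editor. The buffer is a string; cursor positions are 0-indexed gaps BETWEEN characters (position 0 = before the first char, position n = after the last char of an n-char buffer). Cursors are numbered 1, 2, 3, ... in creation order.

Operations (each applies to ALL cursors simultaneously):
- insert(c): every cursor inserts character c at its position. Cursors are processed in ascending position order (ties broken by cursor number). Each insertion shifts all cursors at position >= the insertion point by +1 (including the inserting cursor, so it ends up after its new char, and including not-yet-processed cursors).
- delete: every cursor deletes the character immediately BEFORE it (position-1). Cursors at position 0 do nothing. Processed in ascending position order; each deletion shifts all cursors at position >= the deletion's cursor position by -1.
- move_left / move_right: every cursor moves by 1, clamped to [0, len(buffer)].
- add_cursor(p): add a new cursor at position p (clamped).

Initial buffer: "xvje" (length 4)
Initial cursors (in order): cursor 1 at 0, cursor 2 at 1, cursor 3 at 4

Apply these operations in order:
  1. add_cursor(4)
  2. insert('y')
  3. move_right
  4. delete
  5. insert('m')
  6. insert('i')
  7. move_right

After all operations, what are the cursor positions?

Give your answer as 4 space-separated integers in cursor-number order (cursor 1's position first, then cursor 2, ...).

Answer: 4 7 12 12

Derivation:
After op 1 (add_cursor(4)): buffer="xvje" (len 4), cursors c1@0 c2@1 c3@4 c4@4, authorship ....
After op 2 (insert('y')): buffer="yxyvjeyy" (len 8), cursors c1@1 c2@3 c3@8 c4@8, authorship 1.2...34
After op 3 (move_right): buffer="yxyvjeyy" (len 8), cursors c1@2 c2@4 c3@8 c4@8, authorship 1.2...34
After op 4 (delete): buffer="yyje" (len 4), cursors c1@1 c2@2 c3@4 c4@4, authorship 12..
After op 5 (insert('m')): buffer="ymymjemm" (len 8), cursors c1@2 c2@4 c3@8 c4@8, authorship 1122..34
After op 6 (insert('i')): buffer="ymiymijemmii" (len 12), cursors c1@3 c2@6 c3@12 c4@12, authorship 111222..3434
After op 7 (move_right): buffer="ymiymijemmii" (len 12), cursors c1@4 c2@7 c3@12 c4@12, authorship 111222..3434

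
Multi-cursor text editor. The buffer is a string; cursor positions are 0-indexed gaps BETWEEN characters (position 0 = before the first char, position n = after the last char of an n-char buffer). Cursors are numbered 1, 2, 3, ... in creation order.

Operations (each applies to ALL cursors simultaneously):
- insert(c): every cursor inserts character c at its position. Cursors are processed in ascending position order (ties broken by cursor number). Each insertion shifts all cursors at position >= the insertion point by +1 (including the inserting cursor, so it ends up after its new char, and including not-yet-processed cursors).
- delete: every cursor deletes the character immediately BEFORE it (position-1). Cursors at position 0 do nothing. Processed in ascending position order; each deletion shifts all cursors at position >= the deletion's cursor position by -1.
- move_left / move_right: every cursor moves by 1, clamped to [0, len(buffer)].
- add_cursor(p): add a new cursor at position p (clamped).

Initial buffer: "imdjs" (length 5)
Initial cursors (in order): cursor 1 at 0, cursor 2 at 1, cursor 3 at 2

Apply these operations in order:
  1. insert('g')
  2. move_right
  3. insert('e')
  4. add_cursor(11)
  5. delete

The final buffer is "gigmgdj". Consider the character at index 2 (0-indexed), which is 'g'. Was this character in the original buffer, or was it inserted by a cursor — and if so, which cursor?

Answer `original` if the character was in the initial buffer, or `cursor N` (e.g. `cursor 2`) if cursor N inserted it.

Answer: cursor 2

Derivation:
After op 1 (insert('g')): buffer="gigmgdjs" (len 8), cursors c1@1 c2@3 c3@5, authorship 1.2.3...
After op 2 (move_right): buffer="gigmgdjs" (len 8), cursors c1@2 c2@4 c3@6, authorship 1.2.3...
After op 3 (insert('e')): buffer="giegmegdejs" (len 11), cursors c1@3 c2@6 c3@9, authorship 1.12.23.3..
After op 4 (add_cursor(11)): buffer="giegmegdejs" (len 11), cursors c1@3 c2@6 c3@9 c4@11, authorship 1.12.23.3..
After op 5 (delete): buffer="gigmgdj" (len 7), cursors c1@2 c2@4 c3@6 c4@7, authorship 1.2.3..
Authorship (.=original, N=cursor N): 1 . 2 . 3 . .
Index 2: author = 2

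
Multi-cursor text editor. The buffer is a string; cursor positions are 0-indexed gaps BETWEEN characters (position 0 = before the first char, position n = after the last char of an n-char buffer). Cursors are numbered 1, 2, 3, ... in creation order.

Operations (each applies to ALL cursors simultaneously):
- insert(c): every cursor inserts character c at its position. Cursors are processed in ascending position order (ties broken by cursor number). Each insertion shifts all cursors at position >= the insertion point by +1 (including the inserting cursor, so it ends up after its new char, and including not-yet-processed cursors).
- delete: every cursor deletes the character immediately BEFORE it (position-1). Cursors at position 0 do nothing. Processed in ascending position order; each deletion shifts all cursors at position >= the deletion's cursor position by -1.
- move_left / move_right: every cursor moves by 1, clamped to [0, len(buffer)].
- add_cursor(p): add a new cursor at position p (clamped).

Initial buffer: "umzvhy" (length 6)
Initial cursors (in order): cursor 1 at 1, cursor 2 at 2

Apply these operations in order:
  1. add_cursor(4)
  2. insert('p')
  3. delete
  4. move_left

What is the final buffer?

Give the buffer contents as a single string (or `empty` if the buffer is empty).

After op 1 (add_cursor(4)): buffer="umzvhy" (len 6), cursors c1@1 c2@2 c3@4, authorship ......
After op 2 (insert('p')): buffer="upmpzvphy" (len 9), cursors c1@2 c2@4 c3@7, authorship .1.2..3..
After op 3 (delete): buffer="umzvhy" (len 6), cursors c1@1 c2@2 c3@4, authorship ......
After op 4 (move_left): buffer="umzvhy" (len 6), cursors c1@0 c2@1 c3@3, authorship ......

Answer: umzvhy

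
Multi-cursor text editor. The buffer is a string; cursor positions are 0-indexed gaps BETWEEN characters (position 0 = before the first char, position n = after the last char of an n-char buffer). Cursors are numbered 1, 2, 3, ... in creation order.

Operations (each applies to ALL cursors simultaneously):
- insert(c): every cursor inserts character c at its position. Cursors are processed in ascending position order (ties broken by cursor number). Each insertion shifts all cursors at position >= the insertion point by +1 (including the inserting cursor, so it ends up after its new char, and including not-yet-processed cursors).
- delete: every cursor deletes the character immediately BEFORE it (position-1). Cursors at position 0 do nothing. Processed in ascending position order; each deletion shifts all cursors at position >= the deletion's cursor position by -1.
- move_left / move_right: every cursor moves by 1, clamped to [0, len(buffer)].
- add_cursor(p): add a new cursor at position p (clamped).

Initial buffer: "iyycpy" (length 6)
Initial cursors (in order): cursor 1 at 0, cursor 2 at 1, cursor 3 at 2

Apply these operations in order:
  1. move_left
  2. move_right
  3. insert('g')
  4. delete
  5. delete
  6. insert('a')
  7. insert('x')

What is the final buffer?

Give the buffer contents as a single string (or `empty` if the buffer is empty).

After op 1 (move_left): buffer="iyycpy" (len 6), cursors c1@0 c2@0 c3@1, authorship ......
After op 2 (move_right): buffer="iyycpy" (len 6), cursors c1@1 c2@1 c3@2, authorship ......
After op 3 (insert('g')): buffer="iggygycpy" (len 9), cursors c1@3 c2@3 c3@5, authorship .12.3....
After op 4 (delete): buffer="iyycpy" (len 6), cursors c1@1 c2@1 c3@2, authorship ......
After op 5 (delete): buffer="ycpy" (len 4), cursors c1@0 c2@0 c3@0, authorship ....
After op 6 (insert('a')): buffer="aaaycpy" (len 7), cursors c1@3 c2@3 c3@3, authorship 123....
After op 7 (insert('x')): buffer="aaaxxxycpy" (len 10), cursors c1@6 c2@6 c3@6, authorship 123123....

Answer: aaaxxxycpy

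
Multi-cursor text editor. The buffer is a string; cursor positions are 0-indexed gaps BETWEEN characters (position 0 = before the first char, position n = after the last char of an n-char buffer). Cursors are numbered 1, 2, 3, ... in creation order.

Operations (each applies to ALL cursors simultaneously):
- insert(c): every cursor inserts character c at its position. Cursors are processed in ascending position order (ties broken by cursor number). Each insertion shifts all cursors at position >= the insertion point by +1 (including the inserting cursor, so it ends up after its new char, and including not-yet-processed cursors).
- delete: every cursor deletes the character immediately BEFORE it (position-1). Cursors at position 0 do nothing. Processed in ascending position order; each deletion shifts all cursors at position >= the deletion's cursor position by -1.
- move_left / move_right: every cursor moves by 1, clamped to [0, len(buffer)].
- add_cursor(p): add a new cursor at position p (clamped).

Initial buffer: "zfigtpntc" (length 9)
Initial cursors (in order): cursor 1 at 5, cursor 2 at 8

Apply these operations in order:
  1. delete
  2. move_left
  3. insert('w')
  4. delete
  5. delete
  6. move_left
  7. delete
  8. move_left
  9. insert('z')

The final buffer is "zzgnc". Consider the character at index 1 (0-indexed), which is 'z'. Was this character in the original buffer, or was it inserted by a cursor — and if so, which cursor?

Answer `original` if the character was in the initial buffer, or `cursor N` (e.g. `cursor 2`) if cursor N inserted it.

Answer: cursor 2

Derivation:
After op 1 (delete): buffer="zfigpnc" (len 7), cursors c1@4 c2@6, authorship .......
After op 2 (move_left): buffer="zfigpnc" (len 7), cursors c1@3 c2@5, authorship .......
After op 3 (insert('w')): buffer="zfiwgpwnc" (len 9), cursors c1@4 c2@7, authorship ...1..2..
After op 4 (delete): buffer="zfigpnc" (len 7), cursors c1@3 c2@5, authorship .......
After op 5 (delete): buffer="zfgnc" (len 5), cursors c1@2 c2@3, authorship .....
After op 6 (move_left): buffer="zfgnc" (len 5), cursors c1@1 c2@2, authorship .....
After op 7 (delete): buffer="gnc" (len 3), cursors c1@0 c2@0, authorship ...
After op 8 (move_left): buffer="gnc" (len 3), cursors c1@0 c2@0, authorship ...
After op 9 (insert('z')): buffer="zzgnc" (len 5), cursors c1@2 c2@2, authorship 12...
Authorship (.=original, N=cursor N): 1 2 . . .
Index 1: author = 2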